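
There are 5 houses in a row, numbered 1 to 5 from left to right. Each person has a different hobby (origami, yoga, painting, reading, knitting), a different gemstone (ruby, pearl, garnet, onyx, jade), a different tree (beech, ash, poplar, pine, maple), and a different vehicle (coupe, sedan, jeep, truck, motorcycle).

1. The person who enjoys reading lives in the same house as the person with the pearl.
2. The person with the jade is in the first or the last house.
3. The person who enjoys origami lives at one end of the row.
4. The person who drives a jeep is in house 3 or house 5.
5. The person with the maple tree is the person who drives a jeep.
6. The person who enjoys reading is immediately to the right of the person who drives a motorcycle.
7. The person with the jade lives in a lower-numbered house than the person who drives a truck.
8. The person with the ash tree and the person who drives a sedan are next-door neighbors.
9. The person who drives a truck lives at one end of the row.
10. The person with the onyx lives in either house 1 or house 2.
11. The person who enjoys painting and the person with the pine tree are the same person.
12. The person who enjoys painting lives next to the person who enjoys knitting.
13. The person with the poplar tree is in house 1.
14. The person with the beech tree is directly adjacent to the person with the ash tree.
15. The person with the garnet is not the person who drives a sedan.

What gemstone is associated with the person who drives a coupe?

jade

From clue 7, the person with the jade must be in house 1.
Clue 9 places the person who drives a truck in house 5.
The person with the poplar tree is in house 1 (clue 13).
Clue 5: the person with the maple tree is in house 3.
That leaves onyx as the gemstone for house 2.
House 3's vehicle must be jeep (nothing else left).
Clue 14: the person with the beech tree is in house 4.
Clue 14: the person with the ash tree is in house 5.
The only tree still possible for house 2 is pine.
Clue 8: the person who drives a sedan is in house 4.
Clue 11 places the person who enjoys painting in house 2.
That leaves yoga as the hobby for house 4.
The only gemstone still possible for house 4 is ruby.
The only vehicle still possible for house 1 is coupe.
House 2 vehicle: only motorcycle fits.
Clue 6 places the person who enjoys reading in house 3.
The only hobby still possible for house 1 is knitting.
The only hobby still possible for house 5 is origami.
Clue 1: the person with the pearl is in house 3.
The only gemstone still possible for house 5 is garnet.
So: house 1 = knitting/jade/poplar/coupe, house 2 = painting/onyx/pine/motorcycle, house 3 = reading/pearl/maple/jeep, house 4 = yoga/ruby/beech/sedan, house 5 = origami/garnet/ash/truck.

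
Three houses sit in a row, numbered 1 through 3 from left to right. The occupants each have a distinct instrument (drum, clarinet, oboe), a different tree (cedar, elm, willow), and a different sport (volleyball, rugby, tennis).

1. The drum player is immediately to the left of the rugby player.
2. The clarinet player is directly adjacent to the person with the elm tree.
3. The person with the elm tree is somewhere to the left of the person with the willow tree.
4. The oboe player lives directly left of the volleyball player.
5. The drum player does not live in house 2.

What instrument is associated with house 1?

From clue 5, the drum player must be in house 1.
So house 2 gets oboe for instrument.
So house 3 gets clarinet for instrument.
House 1 sport: only tennis fits.
The rugby player is in house 2 (clue 1).
Clue 2 places the person with the elm tree in house 2.
Clue 3 places the person with the willow tree in house 3.
From clue 4, the volleyball player must be in house 3.
House 1 tree: only cedar fits.
So: house 1 = drum/cedar/tennis, house 2 = oboe/elm/rugby, house 3 = clarinet/willow/volleyball.

drum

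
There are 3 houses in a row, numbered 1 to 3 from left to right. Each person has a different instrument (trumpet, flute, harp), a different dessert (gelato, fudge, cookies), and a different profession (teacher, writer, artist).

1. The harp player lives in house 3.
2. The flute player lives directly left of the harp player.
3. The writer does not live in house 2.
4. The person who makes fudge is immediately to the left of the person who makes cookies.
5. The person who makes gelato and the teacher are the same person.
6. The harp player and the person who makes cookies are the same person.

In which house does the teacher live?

The harp player is in house 3 (clue 1).
From clue 2, the flute player must be in house 2.
From clue 6, the person who makes cookies must be in house 3.
House 1 instrument: only trumpet fits.
Clue 4: the person who makes fudge is in house 2.
House 1 dessert: only gelato fits.
The teacher is in house 1 (clue 5).
So house 2 gets artist for profession.
House 3's profession must be writer (nothing else left).
So: house 1 = trumpet/gelato/teacher, house 2 = flute/fudge/artist, house 3 = harp/cookies/writer.

1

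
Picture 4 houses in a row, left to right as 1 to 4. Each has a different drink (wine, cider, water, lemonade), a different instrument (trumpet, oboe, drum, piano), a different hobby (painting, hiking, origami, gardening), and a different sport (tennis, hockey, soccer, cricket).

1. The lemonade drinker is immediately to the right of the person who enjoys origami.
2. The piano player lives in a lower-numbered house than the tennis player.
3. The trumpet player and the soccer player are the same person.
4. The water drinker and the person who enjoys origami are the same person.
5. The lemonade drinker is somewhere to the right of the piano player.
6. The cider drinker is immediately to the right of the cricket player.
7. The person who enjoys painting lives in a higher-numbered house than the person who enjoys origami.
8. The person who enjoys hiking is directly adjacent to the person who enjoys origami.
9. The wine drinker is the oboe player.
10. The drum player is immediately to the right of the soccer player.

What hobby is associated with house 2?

hiking

The cider drinker is narrowed to house 2 or 3 or 4; consider each.
Placing it in house 3 and house 4 leads to a contradiction, so it's in house 2.
By clue 6, the cricket player is in house 1.
From clue 4, the water drinker must be in house 3.
Clue 4 places the person who enjoys origami in house 3.
By clue 7, the person who enjoys painting is in house 4.
That leaves wine as the drink for house 1.
House 4 drink: only lemonade fits.
House 1 hobby: only gardening fits.
House 2's hobby must be hiking (nothing else left).
Clue 9: the oboe player is in house 1.
The only instrument still possible for house 4 is drum.
The soccer player is in house 3 (clue 10).
The only sport still possible for house 2 is hockey.
So house 4 gets tennis for sport.
The trumpet player is in house 3 (clue 3).
That leaves piano as the instrument for house 2.
So: house 1 = wine/oboe/gardening/cricket, house 2 = cider/piano/hiking/hockey, house 3 = water/trumpet/origami/soccer, house 4 = lemonade/drum/painting/tennis.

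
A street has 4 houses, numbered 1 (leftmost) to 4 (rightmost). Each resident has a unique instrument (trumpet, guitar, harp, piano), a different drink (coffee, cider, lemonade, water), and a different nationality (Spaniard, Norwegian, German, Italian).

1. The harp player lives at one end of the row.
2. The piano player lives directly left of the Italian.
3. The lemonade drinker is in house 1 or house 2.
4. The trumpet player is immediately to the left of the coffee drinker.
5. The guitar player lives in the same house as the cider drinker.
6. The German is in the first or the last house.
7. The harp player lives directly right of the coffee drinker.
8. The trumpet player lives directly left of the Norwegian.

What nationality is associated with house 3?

Clue 7: the harp player is in house 4.
Clue 7: the coffee drinker is in house 3.
By clue 4, the trumpet player is in house 2.
From clue 8, the Norwegian must be in house 3.
House 1's instrument must be guitar (nothing else left).
So house 3 gets piano for instrument.
So house 4 gets water for drink.
By clue 2, the Italian is in house 4.
Clue 5: the cider drinker is in house 1.
The only drink still possible for house 2 is lemonade.
So house 2 gets Spaniard for nationality.
House 1 nationality: only German fits.
So: house 1 = guitar/cider/German, house 2 = trumpet/lemonade/Spaniard, house 3 = piano/coffee/Norwegian, house 4 = harp/water/Italian.

Norwegian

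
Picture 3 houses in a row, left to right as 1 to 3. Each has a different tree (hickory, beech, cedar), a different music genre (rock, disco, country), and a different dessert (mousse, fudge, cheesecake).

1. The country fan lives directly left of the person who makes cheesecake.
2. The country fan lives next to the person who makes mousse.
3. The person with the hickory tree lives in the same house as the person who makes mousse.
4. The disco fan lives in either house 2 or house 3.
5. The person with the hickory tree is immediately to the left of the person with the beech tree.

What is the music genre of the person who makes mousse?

The person with the beech tree is narrowed to house 2 or 3; consider each.
Placing it in house 3 leads to a contradiction, so it's in house 2.
Clue 5: the person with the hickory tree is in house 1.
So house 3 gets cedar for tree.
The person who makes mousse is in house 1 (clue 3).
Clue 2: the country fan is in house 2.
House 1 music genre: only rock fits.
The only music genre still possible for house 3 is disco.
Clue 1 places the person who makes cheesecake in house 3.
House 2 dessert: only fudge fits.
So: house 1 = hickory/rock/mousse, house 2 = beech/country/fudge, house 3 = cedar/disco/cheesecake.

rock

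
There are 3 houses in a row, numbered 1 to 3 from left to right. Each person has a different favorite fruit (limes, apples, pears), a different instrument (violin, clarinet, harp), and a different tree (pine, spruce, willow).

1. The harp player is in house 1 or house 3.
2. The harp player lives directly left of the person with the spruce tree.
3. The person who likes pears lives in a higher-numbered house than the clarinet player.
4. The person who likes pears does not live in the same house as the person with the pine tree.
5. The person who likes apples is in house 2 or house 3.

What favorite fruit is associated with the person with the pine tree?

Clue 2: the harp player is in house 1.
Clue 2 places the person with the spruce tree in house 2.
The only favorite fruit still possible for house 1 is limes.
So house 3 gets violin for instrument.
The person who likes pears is in house 3 (clue 3).
Clue 4 places the person with the pine tree in house 1.
House 2's favorite fruit must be apples (nothing else left).
House 2 instrument: only clarinet fits.
House 3's tree must be willow (nothing else left).
So: house 1 = limes/harp/pine, house 2 = apples/clarinet/spruce, house 3 = pears/violin/willow.

limes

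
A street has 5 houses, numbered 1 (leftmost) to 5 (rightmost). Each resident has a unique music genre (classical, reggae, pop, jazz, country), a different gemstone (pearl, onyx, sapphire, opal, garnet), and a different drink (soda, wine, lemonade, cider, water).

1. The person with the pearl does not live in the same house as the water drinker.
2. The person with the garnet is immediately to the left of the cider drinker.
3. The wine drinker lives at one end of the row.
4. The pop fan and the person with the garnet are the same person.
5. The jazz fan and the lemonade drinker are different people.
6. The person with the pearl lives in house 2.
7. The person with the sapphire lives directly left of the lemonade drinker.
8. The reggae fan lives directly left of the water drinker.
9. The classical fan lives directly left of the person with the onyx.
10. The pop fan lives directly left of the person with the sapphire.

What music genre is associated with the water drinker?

The person with the pearl is in house 2 (clue 6).
Clue 10 places the pop fan in house 3.
From clue 10, the person with the sapphire must be in house 4.
Clue 4: the person with the garnet is in house 3.
By clue 7, the lemonade drinker is in house 5.
The only gemstone still possible for house 1 is opal.
House 5's gemstone must be onyx (nothing else left).
The only drink still possible for house 3 is water.
Clue 2: the cider drinker is in house 4.
Clue 8 places the reggae fan in house 2.
By clue 9, the classical fan is in house 4.
So house 1 gets jazz for music genre.
So house 5 gets country for music genre.
House 1's drink must be wine (nothing else left).
The only drink still possible for house 2 is soda.
So: house 1 = jazz/opal/wine, house 2 = reggae/pearl/soda, house 3 = pop/garnet/water, house 4 = classical/sapphire/cider, house 5 = country/onyx/lemonade.

pop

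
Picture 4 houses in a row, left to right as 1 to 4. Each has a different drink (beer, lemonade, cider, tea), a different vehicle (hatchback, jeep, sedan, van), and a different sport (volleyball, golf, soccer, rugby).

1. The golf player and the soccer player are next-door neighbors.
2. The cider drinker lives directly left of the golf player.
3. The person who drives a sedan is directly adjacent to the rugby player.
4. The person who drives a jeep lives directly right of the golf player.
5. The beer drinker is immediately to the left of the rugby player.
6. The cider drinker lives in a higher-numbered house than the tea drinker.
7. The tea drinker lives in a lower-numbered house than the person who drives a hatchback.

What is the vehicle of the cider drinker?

The only drink still possible for house 4 is lemonade.
By clue 2, the cider drinker is in house 2.
Clue 2 places the golf player in house 3.
The person who drives a jeep is in house 4 (clue 4).
Clue 6: the tea drinker is in house 1.
House 3 drink: only beer fits.
By clue 5, the rugby player is in house 4.
House 1 sport: only volleyball fits.
That leaves soccer as the sport for house 2.
Clue 3: the person who drives a sedan is in house 3.
That leaves van as the vehicle for house 1.
House 2's vehicle must be hatchback (nothing else left).
So: house 1 = tea/van/volleyball, house 2 = cider/hatchback/soccer, house 3 = beer/sedan/golf, house 4 = lemonade/jeep/rugby.

hatchback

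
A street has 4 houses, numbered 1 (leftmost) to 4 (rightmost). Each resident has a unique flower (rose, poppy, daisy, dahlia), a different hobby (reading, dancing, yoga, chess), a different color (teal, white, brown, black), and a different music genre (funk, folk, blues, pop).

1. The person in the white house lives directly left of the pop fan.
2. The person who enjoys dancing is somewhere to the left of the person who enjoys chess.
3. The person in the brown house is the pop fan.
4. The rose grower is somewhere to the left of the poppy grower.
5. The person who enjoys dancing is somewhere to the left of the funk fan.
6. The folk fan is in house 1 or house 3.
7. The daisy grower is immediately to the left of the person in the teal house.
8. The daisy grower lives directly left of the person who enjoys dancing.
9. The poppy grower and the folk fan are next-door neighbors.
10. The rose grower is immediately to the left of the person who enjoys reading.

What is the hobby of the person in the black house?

chess

That leaves yoga as the hobby for house 1.
The daisy grower is narrowed to house 1 or 2; consider each.
Placing it in house 1 leads to a contradiction, so it's in house 2.
From clue 7, the person in the teal house must be in house 3.
From clue 8, the person who enjoys dancing must be in house 3.
House 2 hobby: only reading fits.
So house 4 gets chess for hobby.
By clue 3, the person in the brown house is in house 2.
By clue 3, the pop fan is in house 2.
By clue 5, the funk fan is in house 4.
The folk fan is in house 3 (clue 9).
By clue 10, the rose grower is in house 1.
House 3's flower must be dahlia (nothing else left).
House 4's flower must be poppy (nothing else left).
That leaves black as the color for house 4.
House 1 music genre: only blues fits.
The only color still possible for house 1 is white.
So: house 1 = rose/yoga/white/blues, house 2 = daisy/reading/brown/pop, house 3 = dahlia/dancing/teal/folk, house 4 = poppy/chess/black/funk.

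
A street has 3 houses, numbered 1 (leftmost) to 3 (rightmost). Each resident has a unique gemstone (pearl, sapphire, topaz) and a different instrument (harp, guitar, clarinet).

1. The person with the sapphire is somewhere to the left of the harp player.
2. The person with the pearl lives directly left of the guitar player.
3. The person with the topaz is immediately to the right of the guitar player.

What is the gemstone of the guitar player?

sapphire

Clue 3 places the person with the topaz in house 3.
Clue 3 places the guitar player in house 2.
House 1 instrument: only clarinet fits.
So house 3 gets harp for instrument.
By clue 2, the person with the pearl is in house 1.
House 2 gemstone: only sapphire fits.
So: house 1 = pearl/clarinet, house 2 = sapphire/guitar, house 3 = topaz/harp.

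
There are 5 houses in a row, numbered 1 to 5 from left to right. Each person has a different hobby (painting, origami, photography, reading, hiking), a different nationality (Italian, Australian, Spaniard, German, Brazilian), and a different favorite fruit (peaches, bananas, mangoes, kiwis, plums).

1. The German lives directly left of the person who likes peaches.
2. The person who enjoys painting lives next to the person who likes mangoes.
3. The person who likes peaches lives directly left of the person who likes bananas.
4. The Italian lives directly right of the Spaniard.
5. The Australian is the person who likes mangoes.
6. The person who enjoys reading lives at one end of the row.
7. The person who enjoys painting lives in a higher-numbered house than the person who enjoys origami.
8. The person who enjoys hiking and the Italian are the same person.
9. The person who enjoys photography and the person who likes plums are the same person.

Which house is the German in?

1

The person who enjoys reading is narrowed to house 1 or 5; consider each.
Placing it in house 1 leads to a contradiction, so it's in house 5.
The person who enjoys hiking is narrowed to house 2 or 3 or 4; consider each.
Placing it in house 2 and house 4 leads to a contradiction, so it's in house 3.
From clue 8, the Italian must be in house 3.
Clue 4: the Spaniard is in house 2.
House 1's nationality must be German (nothing else left).
House 4 nationality: only Brazilian fits.
So house 5 gets Australian for nationality.
Clue 1 places the person who likes peaches in house 2.
The person who likes bananas is in house 3 (clue 3).
By clue 5, the person who likes mangoes is in house 5.
By clue 2, the person who enjoys painting is in house 4.
House 1's hobby must be photography (nothing else left).
So house 2 gets origami for hobby.
By clue 9, the person who likes plums is in house 1.
The only favorite fruit still possible for house 4 is kiwis.
So: house 1 = photography/German/plums, house 2 = origami/Spaniard/peaches, house 3 = hiking/Italian/bananas, house 4 = painting/Brazilian/kiwis, house 5 = reading/Australian/mangoes.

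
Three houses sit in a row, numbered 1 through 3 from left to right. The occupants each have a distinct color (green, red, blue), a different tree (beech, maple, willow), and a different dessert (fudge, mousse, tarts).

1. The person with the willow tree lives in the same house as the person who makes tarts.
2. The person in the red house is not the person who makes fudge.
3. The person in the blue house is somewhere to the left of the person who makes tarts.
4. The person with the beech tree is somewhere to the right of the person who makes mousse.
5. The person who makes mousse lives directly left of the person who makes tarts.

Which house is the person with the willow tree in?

House 1's tree must be maple (nothing else left).
The person in the blue house is narrowed to house 1 or 2; consider each.
Placing it in house 2 leads to a contradiction, so it's in house 1.
The person in the green house is narrowed to house 2 or 3; consider each.
Placing it in house 2 leads to a contradiction, so it's in house 3.
House 2 color: only red fits.
The person with the beech tree is narrowed to house 2 or 3; consider each.
Placing it in house 2 leads to a contradiction, so it's in house 3.
That leaves willow as the tree for house 2.
The person who makes tarts is in house 2 (clue 1).
By clue 5, the person who makes mousse is in house 1.
So house 3 gets fudge for dessert.
So: house 1 = blue/maple/mousse, house 2 = red/willow/tarts, house 3 = green/beech/fudge.

2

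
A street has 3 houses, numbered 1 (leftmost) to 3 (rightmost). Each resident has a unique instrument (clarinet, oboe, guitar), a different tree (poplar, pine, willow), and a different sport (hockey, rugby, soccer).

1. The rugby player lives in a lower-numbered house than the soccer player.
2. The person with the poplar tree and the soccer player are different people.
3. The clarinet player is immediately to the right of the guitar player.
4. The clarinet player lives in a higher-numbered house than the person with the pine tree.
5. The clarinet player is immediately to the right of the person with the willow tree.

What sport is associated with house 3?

House 3 tree: only poplar fits.
From clue 2, the soccer player must be in house 2.
That leaves hockey as the sport for house 3.
House 1's sport must be rugby (nothing else left).
The clarinet player is narrowed to house 2 or 3; consider each.
Placing it in house 2 leads to a contradiction, so it's in house 3.
From clue 3, the guitar player must be in house 2.
The person with the willow tree is in house 2 (clue 5).
House 1 instrument: only oboe fits.
So house 1 gets pine for tree.
So: house 1 = oboe/pine/rugby, house 2 = guitar/willow/soccer, house 3 = clarinet/poplar/hockey.

hockey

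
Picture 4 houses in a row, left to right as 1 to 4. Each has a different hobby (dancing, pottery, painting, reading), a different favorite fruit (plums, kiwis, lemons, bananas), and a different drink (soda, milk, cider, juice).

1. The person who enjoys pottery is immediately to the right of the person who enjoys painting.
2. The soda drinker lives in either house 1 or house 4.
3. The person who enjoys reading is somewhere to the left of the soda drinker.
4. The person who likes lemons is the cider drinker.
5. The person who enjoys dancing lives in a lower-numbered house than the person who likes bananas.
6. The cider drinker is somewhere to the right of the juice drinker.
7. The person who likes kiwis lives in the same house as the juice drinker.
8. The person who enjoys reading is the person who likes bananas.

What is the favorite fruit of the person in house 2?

Clue 3: the soda drinker is in house 4.
House 4 hobby: only pottery fits.
From clue 1, the person who enjoys painting must be in house 3.
House 1's hobby must be dancing (nothing else left).
House 2 hobby: only reading fits.
The only favorite fruit still possible for house 4 is plums.
Clue 8: the person who likes bananas is in house 2.
So house 1 gets kiwis for favorite fruit.
The only favorite fruit still possible for house 3 is lemons.
Clue 4 places the cider drinker in house 3.
Clue 7 places the juice drinker in house 1.
The only drink still possible for house 2 is milk.
So: house 1 = dancing/kiwis/juice, house 2 = reading/bananas/milk, house 3 = painting/lemons/cider, house 4 = pottery/plums/soda.

bananas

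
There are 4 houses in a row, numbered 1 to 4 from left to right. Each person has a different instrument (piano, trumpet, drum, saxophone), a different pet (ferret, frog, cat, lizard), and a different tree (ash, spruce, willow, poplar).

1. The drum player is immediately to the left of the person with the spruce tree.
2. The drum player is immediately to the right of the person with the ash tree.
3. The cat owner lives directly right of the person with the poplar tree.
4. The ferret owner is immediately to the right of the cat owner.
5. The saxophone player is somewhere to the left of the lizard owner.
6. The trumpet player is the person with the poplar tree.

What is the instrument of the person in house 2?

saxophone

The only instrument still possible for house 4 is piano.
The only pet still possible for house 1 is frog.
The drum player is narrowed to house 2 or 3; consider each.
Placing it in house 2 leads to a contradiction, so it's in house 3.
Clue 1: the person with the spruce tree is in house 4.
Clue 2: the person with the ash tree is in house 2.
House 1's tree must be poplar (nothing else left).
That leaves willow as the tree for house 3.
By clue 3, the cat owner is in house 2.
By clue 4, the ferret owner is in house 3.
Clue 6: the trumpet player is in house 1.
House 2's instrument must be saxophone (nothing else left).
House 4 pet: only lizard fits.
So: house 1 = trumpet/frog/poplar, house 2 = saxophone/cat/ash, house 3 = drum/ferret/willow, house 4 = piano/lizard/spruce.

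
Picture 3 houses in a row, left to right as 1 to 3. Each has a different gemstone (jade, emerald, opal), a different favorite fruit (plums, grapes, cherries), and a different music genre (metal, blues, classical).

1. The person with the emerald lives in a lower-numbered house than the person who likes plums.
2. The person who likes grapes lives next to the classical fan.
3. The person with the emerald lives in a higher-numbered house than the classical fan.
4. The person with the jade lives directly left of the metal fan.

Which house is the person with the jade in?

1

The person with the emerald is in house 2 (clue 3).
The classical fan is in house 1 (clue 3).
House 3's gemstone must be opal (nothing else left).
Clue 1 places the person who likes plums in house 3.
From clue 2, the person who likes grapes must be in house 2.
The metal fan is in house 2 (clue 4).
So house 1 gets jade for gemstone.
That leaves cherries as the favorite fruit for house 1.
The only music genre still possible for house 3 is blues.
So: house 1 = jade/cherries/classical, house 2 = emerald/grapes/metal, house 3 = opal/plums/blues.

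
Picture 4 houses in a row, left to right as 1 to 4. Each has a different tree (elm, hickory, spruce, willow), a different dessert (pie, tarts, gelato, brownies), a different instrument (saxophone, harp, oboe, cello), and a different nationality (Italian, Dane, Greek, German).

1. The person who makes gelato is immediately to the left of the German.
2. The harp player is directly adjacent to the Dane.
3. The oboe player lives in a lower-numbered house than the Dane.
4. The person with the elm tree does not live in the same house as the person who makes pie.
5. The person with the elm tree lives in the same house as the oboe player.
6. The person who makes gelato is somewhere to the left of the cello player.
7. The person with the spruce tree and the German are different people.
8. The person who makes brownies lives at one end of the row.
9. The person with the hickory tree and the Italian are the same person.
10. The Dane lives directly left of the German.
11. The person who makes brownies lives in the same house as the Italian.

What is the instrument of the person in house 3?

The person with the elm tree is narrowed to house 1 or 2; consider each.
Placing it in house 2 leads to a contradiction, so it's in house 1.
Clue 5 places the oboe player in house 1.
That leaves hickory as the tree for house 4.
Clue 9 places the Italian in house 4.
Clue 11: the person who makes brownies is in house 4.
House 1's dessert must be tarts (nothing else left).
That leaves Greek as the nationality for house 1.
House 2 nationality: only Dane fits.
House 3 nationality: only German fits.
Clue 1: the person who makes gelato is in house 2.
Clue 2 places the harp player in house 3.
Clue 7: the person with the spruce tree is in house 2.
That leaves willow as the tree for house 3.
The only dessert still possible for house 3 is pie.
The only instrument still possible for house 2 is saxophone.
The only instrument still possible for house 4 is cello.
So: house 1 = elm/tarts/oboe/Greek, house 2 = spruce/gelato/saxophone/Dane, house 3 = willow/pie/harp/German, house 4 = hickory/brownies/cello/Italian.

harp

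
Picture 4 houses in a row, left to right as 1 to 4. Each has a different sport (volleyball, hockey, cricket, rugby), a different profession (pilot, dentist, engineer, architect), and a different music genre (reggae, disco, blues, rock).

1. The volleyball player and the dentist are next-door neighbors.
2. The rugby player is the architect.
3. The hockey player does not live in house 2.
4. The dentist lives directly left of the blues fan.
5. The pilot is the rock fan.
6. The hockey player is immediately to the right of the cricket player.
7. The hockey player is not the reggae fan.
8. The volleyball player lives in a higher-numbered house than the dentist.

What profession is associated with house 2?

House 1's sport must be rugby (nothing else left).
Clue 2 places the architect in house 1.
That leaves cricket as the sport for house 2.
From clue 6, the hockey player must be in house 3.
House 4's sport must be volleyball (nothing else left).
Clue 1 places the dentist in house 3.
Clue 4 places the blues fan in house 4.
Clue 5 places the pilot in house 2.
Clue 5: the rock fan is in house 2.
House 4's profession must be engineer (nothing else left).
House 3 music genre: only disco fits.
House 1's music genre must be reggae (nothing else left).
So: house 1 = rugby/architect/reggae, house 2 = cricket/pilot/rock, house 3 = hockey/dentist/disco, house 4 = volleyball/engineer/blues.

pilot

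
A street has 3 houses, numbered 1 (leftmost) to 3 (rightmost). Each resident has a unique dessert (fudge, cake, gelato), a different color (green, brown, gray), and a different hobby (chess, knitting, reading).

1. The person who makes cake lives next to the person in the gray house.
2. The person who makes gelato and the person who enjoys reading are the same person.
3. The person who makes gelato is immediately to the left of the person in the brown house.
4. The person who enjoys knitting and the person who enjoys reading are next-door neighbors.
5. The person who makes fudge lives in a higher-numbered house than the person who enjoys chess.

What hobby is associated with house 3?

The only hobby still possible for house 3 is knitting.
The person who enjoys reading is in house 2 (clue 4).
House 1 hobby: only chess fits.
Clue 2: the person who makes gelato is in house 2.
By clue 3, the person in the brown house is in house 3.
House 1's dessert must be cake (nothing else left).
House 3 dessert: only fudge fits.
Clue 1 places the person in the gray house in house 2.
The only color still possible for house 1 is green.
So: house 1 = cake/green/chess, house 2 = gelato/gray/reading, house 3 = fudge/brown/knitting.

knitting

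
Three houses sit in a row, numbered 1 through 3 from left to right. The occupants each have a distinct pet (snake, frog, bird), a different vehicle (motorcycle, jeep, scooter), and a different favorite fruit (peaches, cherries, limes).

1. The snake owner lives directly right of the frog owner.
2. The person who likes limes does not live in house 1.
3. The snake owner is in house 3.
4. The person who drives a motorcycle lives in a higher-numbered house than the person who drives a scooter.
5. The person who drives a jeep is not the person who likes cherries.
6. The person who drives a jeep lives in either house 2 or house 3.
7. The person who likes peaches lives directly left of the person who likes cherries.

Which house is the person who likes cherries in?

2

Clue 3 places the snake owner in house 3.
House 1 vehicle: only scooter fits.
So house 1 gets peaches for favorite fruit.
Clue 1 places the frog owner in house 2.
Clue 7: the person who likes cherries is in house 2.
So house 1 gets bird for pet.
House 3 favorite fruit: only limes fits.
By clue 5, the person who drives a jeep is in house 3.
So house 2 gets motorcycle for vehicle.
So: house 1 = bird/scooter/peaches, house 2 = frog/motorcycle/cherries, house 3 = snake/jeep/limes.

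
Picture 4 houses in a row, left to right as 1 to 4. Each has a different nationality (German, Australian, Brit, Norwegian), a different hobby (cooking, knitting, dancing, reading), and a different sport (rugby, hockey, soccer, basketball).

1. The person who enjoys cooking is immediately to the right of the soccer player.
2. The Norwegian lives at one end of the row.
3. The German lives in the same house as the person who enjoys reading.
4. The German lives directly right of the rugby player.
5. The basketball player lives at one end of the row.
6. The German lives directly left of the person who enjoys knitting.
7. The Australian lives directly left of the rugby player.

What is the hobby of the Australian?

The German is in house 3 (clue 4).
From clue 4, the rugby player must be in house 2.
The person who enjoys knitting is in house 4 (clue 6).
From clue 7, the Australian must be in house 1.
So house 2 gets Brit for nationality.
The only nationality still possible for house 4 is Norwegian.
So house 1 gets dancing for hobby.
Clue 1 places the person who enjoys cooking in house 2.
By clue 1, the soccer player is in house 1.
By clue 3, the person who enjoys reading is in house 3.
That leaves hockey as the sport for house 3.
So house 4 gets basketball for sport.
So: house 1 = Australian/dancing/soccer, house 2 = Brit/cooking/rugby, house 3 = German/reading/hockey, house 4 = Norwegian/knitting/basketball.

dancing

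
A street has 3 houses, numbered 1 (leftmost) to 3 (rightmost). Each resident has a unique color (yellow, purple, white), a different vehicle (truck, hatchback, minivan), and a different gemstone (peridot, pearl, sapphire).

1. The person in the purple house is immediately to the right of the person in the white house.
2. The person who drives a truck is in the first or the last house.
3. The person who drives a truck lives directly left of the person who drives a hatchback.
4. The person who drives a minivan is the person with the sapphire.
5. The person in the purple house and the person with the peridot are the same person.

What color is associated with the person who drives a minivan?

yellow

The person who drives a truck is in house 1 (clue 3).
From clue 3, the person who drives a hatchback must be in house 2.
So house 3 gets minivan for vehicle.
The person with the sapphire is in house 3 (clue 4).
So house 1 gets pearl for gemstone.
So house 2 gets peridot for gemstone.
Clue 5 places the person in the purple house in house 2.
House 1's color must be white (nothing else left).
So house 3 gets yellow for color.
So: house 1 = white/truck/pearl, house 2 = purple/hatchback/peridot, house 3 = yellow/minivan/sapphire.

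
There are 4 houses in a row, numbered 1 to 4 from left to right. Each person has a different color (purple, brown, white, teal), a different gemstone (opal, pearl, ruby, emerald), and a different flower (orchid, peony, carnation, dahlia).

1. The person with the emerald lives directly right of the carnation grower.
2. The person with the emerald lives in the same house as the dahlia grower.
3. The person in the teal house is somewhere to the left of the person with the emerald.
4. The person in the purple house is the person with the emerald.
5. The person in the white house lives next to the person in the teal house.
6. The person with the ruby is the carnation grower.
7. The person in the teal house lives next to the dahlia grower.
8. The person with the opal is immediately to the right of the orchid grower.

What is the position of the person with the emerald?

The person in the purple house is narrowed to house 2 or 3 or 4; consider each.
Placing it in house 2 and house 3 leads to a contradiction, so it's in house 4.
Clue 4: the person with the emerald is in house 4.
By clue 1, the carnation grower is in house 3.
By clue 2, the dahlia grower is in house 4.
Clue 6: the person with the ruby is in house 3.
From clue 7, the person in the teal house must be in house 3.
That leaves pearl as the gemstone for house 1.
The only gemstone still possible for house 2 is opal.
Clue 5 places the person in the white house in house 2.
From clue 8, the orchid grower must be in house 1.
The only color still possible for house 1 is brown.
The only flower still possible for house 2 is peony.
So: house 1 = brown/pearl/orchid, house 2 = white/opal/peony, house 3 = teal/ruby/carnation, house 4 = purple/emerald/dahlia.

4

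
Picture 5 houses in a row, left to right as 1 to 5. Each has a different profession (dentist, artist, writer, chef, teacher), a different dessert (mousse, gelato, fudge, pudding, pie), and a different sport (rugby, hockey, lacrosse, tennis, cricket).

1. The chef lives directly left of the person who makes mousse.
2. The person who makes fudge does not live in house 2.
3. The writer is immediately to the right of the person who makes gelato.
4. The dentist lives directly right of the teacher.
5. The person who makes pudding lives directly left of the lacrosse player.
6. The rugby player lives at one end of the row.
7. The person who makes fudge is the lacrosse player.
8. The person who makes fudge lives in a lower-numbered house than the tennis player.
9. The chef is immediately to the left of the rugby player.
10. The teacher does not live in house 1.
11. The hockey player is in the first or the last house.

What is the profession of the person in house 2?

teacher

From clue 9, the chef must be in house 4.
Clue 9: the rugby player is in house 5.
The only profession still possible for house 1 is artist.
So house 1 gets hockey for sport.
That leaves cricket as the sport for house 2.
House 3's sport must be lacrosse (nothing else left).
House 4's sport must be tennis (nothing else left).
From clue 1, the person who makes mousse must be in house 5.
The dentist is in house 3 (clue 4).
Clue 4 places the teacher in house 2.
By clue 5, the person who makes pudding is in house 2.
The person who makes fudge is in house 3 (clue 7).
That leaves writer as the profession for house 5.
From clue 3, the person who makes gelato must be in house 4.
The only dessert still possible for house 1 is pie.
So: house 1 = artist/pie/hockey, house 2 = teacher/pudding/cricket, house 3 = dentist/fudge/lacrosse, house 4 = chef/gelato/tennis, house 5 = writer/mousse/rugby.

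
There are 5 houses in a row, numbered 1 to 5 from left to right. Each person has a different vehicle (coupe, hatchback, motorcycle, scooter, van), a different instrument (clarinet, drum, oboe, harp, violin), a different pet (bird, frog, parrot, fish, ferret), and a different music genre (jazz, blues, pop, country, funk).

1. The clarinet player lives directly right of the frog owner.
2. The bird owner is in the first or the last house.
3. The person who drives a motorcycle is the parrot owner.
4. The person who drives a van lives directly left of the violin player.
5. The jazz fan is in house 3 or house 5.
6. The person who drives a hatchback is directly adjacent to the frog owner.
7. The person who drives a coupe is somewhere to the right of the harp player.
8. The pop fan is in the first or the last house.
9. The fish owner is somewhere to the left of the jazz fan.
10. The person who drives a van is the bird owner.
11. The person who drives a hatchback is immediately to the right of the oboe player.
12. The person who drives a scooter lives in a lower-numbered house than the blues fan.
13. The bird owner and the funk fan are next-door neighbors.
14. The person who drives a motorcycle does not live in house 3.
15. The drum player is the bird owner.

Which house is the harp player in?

3

The person who drives a van is in house 1 (clue 10).
From clue 10, the bird owner must be in house 1.
Clue 13 places the funk fan in house 2.
The drum player is in house 1 (clue 15).
By clue 4, the violin player is in house 2.
So house 5 gets clarinet for instrument.
From clue 1, the frog owner must be in house 4.
Clue 11: the person who drives a hatchback is in house 5.
The oboe player is in house 4 (clue 11).
So house 3 gets scooter for vehicle.
House 3's instrument must be harp (nothing else left).
Clue 3: the person who drives a motorcycle is in house 2.
Clue 3: the parrot owner is in house 2.
That leaves coupe as the vehicle for house 4.
That leaves fish as the pet for house 3.
That leaves ferret as the pet for house 5.
From clue 9, the jazz fan must be in house 5.
The only music genre still possible for house 1 is pop.
So house 3 gets country for music genre.
That leaves blues as the music genre for house 4.
So: house 1 = van/drum/bird/pop, house 2 = motorcycle/violin/parrot/funk, house 3 = scooter/harp/fish/country, house 4 = coupe/oboe/frog/blues, house 5 = hatchback/clarinet/ferret/jazz.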